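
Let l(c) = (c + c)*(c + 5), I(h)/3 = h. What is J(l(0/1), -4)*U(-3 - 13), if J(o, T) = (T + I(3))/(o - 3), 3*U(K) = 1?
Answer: -5/9 ≈ -0.55556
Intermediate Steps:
I(h) = 3*h
U(K) = 1/3 (U(K) = (1/3)*1 = 1/3)
l(c) = 2*c*(5 + c) (l(c) = (2*c)*(5 + c) = 2*c*(5 + c))
J(o, T) = (9 + T)/(-3 + o) (J(o, T) = (T + 3*3)/(o - 3) = (T + 9)/(-3 + o) = (9 + T)/(-3 + o))
J(l(0/1), -4)*U(-3 - 13) = ((9 - 4)/(-3 + 2*(0/1)*(5 + 0/1)))*(1/3) = (5/(-3 + 2*(0*1)*(5 + 0*1)))*(1/3) = (5/(-3 + 2*0*(5 + 0)))*(1/3) = (5/(-3 + 2*0*5))*(1/3) = (5/(-3 + 0))*(1/3) = (5/(-3))*(1/3) = -1/3*5*(1/3) = -5/3*1/3 = -5/9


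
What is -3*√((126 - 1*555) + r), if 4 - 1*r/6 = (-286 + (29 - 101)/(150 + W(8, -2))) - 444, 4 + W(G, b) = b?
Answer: -9*√442 ≈ -189.21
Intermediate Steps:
W(G, b) = -4 + b
r = 4407 (r = 24 - 6*((-286 + (29 - 101)/(150 + (-4 - 2))) - 444) = 24 - 6*((-286 - 72/(150 - 6)) - 444) = 24 - 6*((-286 - 72/144) - 444) = 24 - 6*((-286 - 72*1/144) - 444) = 24 - 6*((-286 - ½) - 444) = 24 - 6*(-573/2 - 444) = 24 - 6*(-1461/2) = 24 + 4383 = 4407)
-3*√((126 - 1*555) + r) = -3*√((126 - 1*555) + 4407) = -3*√((126 - 555) + 4407) = -3*√(-429 + 4407) = -9*√442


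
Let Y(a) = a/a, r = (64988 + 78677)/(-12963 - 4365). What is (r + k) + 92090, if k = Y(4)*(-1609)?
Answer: 1567711103/17328 ≈ 90473.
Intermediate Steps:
r = -143665/17328 (r = 143665/(-17328) = 143665*(-1/17328) = -143665/17328 ≈ -8.2909)
Y(a) = 1
k = -1609 (k = 1*(-1609) = -1609)
(r + k) + 92090 = (-143665/17328 - 1609) + 92090 = -28024417/17328 + 92090 = 1567711103/17328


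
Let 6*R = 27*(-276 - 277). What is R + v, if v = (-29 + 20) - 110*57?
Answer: -17535/2 ≈ -8767.5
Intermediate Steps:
R = -4977/2 (R = (27*(-276 - 277))/6 = (27*(-553))/6 = (⅙)*(-14931) = -4977/2 ≈ -2488.5)
v = -6279 (v = -9 - 6270 = -6279)
R + v = -4977/2 - 6279 = -17535/2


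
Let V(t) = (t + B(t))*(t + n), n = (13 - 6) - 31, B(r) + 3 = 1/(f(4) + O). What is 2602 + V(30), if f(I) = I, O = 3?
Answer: 19354/7 ≈ 2764.9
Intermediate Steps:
B(r) = -20/7 (B(r) = -3 + 1/(4 + 3) = -3 + 1/7 = -3 + ⅐ = -20/7)
n = -24 (n = 7 - 31 = -24)
V(t) = (-24 + t)*(-20/7 + t) (V(t) = (t - 20/7)*(t - 24) = (-20/7 + t)*(-24 + t) = (-24 + t)*(-20/7 + t))
2602 + V(30) = 2602 + (480/7 + 30² - 188/7*30) = 2602 + (480/7 + 900 - 5640/7) = 2602 + 1140/7 = 19354/7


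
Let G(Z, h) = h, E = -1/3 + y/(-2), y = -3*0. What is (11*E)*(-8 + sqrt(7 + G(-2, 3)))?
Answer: 88/3 - 11*sqrt(10)/3 ≈ 17.738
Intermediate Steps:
y = 0
E = -1/3 (E = -1/3 + 0/(-2) = -1*1/3 + 0*(-1/2) = -1/3 + 0 = -1/3 ≈ -0.33333)
(11*E)*(-8 + sqrt(7 + G(-2, 3))) = (11*(-1/3))*(-8 + sqrt(7 + 3)) = -11*(-8 + sqrt(10))/3 = 88/3 - 11*sqrt(10)/3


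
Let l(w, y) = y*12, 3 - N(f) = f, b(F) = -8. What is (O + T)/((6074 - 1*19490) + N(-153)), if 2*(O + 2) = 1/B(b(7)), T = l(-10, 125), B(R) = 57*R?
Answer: -273235/2418624 ≈ -0.11297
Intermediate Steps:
N(f) = 3 - f
l(w, y) = 12*y
T = 1500 (T = 12*125 = 1500)
O = -1825/912 (O = -2 + 1/(2*((57*(-8)))) = -2 + (½)/(-456) = -2 + (½)*(-1/456) = -2 - 1/912 = -1825/912 ≈ -2.0011)
(O + T)/((6074 - 1*19490) + N(-153)) = (-1825/912 + 1500)/((6074 - 1*19490) + (3 - 1*(-153))) = 1366175/(912*((6074 - 19490) + (3 + 153))) = 1366175/(912*(-13416 + 156)) = (1366175/912)/(-13260) = (1366175/912)*(-1/13260) = -273235/2418624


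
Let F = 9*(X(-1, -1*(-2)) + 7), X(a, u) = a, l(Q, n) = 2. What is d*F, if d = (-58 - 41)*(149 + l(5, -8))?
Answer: -807246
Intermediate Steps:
d = -14949 (d = (-58 - 41)*(149 + 2) = -99*151 = -14949)
F = 54 (F = 9*(-1 + 7) = 9*6 = 54)
d*F = -14949*54 = -807246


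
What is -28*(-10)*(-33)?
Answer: -9240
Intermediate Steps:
-28*(-10)*(-33) = 280*(-33) = -9240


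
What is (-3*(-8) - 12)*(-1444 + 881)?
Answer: -6756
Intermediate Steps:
(-3*(-8) - 12)*(-1444 + 881) = (24 - 12)*(-563) = 12*(-563) = -6756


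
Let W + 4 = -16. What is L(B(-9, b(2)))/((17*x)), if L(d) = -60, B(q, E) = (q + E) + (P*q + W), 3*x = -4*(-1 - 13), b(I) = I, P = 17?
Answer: -45/238 ≈ -0.18908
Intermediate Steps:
W = -20 (W = -4 - 16 = -20)
x = 56/3 (x = (-4*(-1 - 13))/3 = (-4*(-14))/3 = (⅓)*56 = 56/3 ≈ 18.667)
B(q, E) = -20 + E + 18*q (B(q, E) = (q + E) + (17*q - 20) = (E + q) + (-20 + 17*q) = -20 + E + 18*q)
L(B(-9, b(2)))/((17*x)) = -60/(17*(56/3)) = -60/952/3 = -60*3/952 = -45/238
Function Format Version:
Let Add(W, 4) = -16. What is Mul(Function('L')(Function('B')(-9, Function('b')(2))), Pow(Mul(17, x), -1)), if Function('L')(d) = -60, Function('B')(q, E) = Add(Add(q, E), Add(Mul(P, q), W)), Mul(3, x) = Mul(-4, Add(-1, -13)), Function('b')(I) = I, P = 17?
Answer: Rational(-45, 238) ≈ -0.18908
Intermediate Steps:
W = -20 (W = Add(-4, -16) = -20)
x = Rational(56, 3) (x = Mul(Rational(1, 3), Mul(-4, Add(-1, -13))) = Mul(Rational(1, 3), Mul(-4, -14)) = Mul(Rational(1, 3), 56) = Rational(56, 3) ≈ 18.667)
Function('B')(q, E) = Add(-20, E, Mul(18, q)) (Function('B')(q, E) = Add(Add(q, E), Add(Mul(17, q), -20)) = Add(Add(E, q), Add(-20, Mul(17, q))) = Add(-20, E, Mul(18, q)))
Mul(Function('L')(Function('B')(-9, Function('b')(2))), Pow(Mul(17, x), -1)) = Mul(-60, Pow(Mul(17, Rational(56, 3)), -1)) = Mul(-60, Pow(Rational(952, 3), -1)) = Mul(-60, Rational(3, 952)) = Rational(-45, 238)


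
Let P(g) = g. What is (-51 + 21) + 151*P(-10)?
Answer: -1540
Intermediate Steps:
(-51 + 21) + 151*P(-10) = (-51 + 21) + 151*(-10) = -30 - 1510 = -1540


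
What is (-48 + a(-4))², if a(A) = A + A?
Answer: 3136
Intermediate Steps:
a(A) = 2*A
(-48 + a(-4))² = (-48 + 2*(-4))² = (-48 - 8)² = (-56)² = 3136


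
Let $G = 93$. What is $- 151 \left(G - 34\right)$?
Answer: $-8909$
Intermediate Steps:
$- 151 \left(G - 34\right) = - 151 \left(93 - 34\right) = \left(-151\right) 59 = -8909$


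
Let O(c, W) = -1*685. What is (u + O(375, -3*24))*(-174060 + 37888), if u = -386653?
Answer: 52744590136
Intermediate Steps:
O(c, W) = -685
(u + O(375, -3*24))*(-174060 + 37888) = (-386653 - 685)*(-174060 + 37888) = -387338*(-136172) = 52744590136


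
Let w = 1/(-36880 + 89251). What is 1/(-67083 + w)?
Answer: -52371/3513203792 ≈ -1.4907e-5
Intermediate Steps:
w = 1/52371 ≈ 1.9095e-5
1/(-67083 + w) = 1/(-67083 + 1/52371) = 1/(-3513203792/52371) = -52371/3513203792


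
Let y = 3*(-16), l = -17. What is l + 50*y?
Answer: -2417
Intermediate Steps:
y = -48
l + 50*y = -17 + 50*(-48) = -17 - 2400 = -2417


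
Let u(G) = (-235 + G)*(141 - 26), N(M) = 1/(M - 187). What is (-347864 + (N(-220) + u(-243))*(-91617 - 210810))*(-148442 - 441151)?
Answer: -3989182985279684637/407 ≈ -9.8014e+15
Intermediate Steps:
N(M) = 1/(-187 + M)
u(G) = -27025 + 115*G (u(G) = (-235 + G)*115 = -27025 + 115*G)
(-347864 + (N(-220) + u(-243))*(-91617 - 210810))*(-148442 - 441151) = (-347864 + (1/(-187 - 220) + (-27025 + 115*(-243)))*(-91617 - 210810))*(-148442 - 441151) = (-347864 + (1/(-407) + (-27025 - 27945))*(-302427))*(-589593) = (-347864 + (-1/407 - 54970)*(-302427))*(-589593) = (-347864 - 22372791/407*(-302427))*(-589593) = (-347864 + 6766136063757/407)*(-589593) = (6765994483109/407)*(-589593) = -3989182985279684637/407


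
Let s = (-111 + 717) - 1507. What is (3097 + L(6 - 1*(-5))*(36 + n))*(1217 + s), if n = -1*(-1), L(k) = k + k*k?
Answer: 2521996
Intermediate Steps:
L(k) = k + k²
n = 1
s = -901 (s = 606 - 1507 = -901)
(3097 + L(6 - 1*(-5))*(36 + n))*(1217 + s) = (3097 + ((6 - 1*(-5))*(1 + (6 - 1*(-5))))*(36 + 1))*(1217 - 901) = (3097 + ((6 + 5)*(1 + (6 + 5)))*37)*316 = (3097 + (11*(1 + 11))*37)*316 = (3097 + (11*12)*37)*316 = (3097 + 132*37)*316 = (3097 + 4884)*316 = 7981*316 = 2521996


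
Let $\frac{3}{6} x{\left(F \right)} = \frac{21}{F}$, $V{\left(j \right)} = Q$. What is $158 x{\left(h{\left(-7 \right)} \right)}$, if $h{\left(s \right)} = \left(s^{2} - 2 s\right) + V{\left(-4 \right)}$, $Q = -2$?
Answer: $\frac{6636}{61} \approx 108.79$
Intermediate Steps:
$V{\left(j \right)} = -2$
$h{\left(s \right)} = -2 + s^{2} - 2 s$ ($h{\left(s \right)} = \left(s^{2} - 2 s\right) - 2 = -2 + s^{2} - 2 s$)
$x{\left(F \right)} = \frac{42}{F}$ ($x{\left(F \right)} = 2 \frac{21}{F} = \frac{42}{F}$)
$158 x{\left(h{\left(-7 \right)} \right)} = 158 \frac{42}{-2 + \left(-7\right)^{2} - -14} = 158 \frac{42}{-2 + 49 + 14} = 158 \cdot \frac{42}{61} = \frac{6636}{61}$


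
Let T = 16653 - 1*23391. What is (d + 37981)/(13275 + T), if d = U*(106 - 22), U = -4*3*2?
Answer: 35965/6537 ≈ 5.5018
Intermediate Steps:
U = -24 (U = -12*2 = -24)
T = -6738 (T = 16653 - 23391 = -6738)
d = -2016 (d = -24*(106 - 22) = -24*84 = -2016)
(d + 37981)/(13275 + T) = (-2016 + 37981)/(13275 - 6738) = 35965/6537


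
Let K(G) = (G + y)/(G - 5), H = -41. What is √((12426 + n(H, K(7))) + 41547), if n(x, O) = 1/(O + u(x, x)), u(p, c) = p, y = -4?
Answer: √336845335/79 ≈ 232.32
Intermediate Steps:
K(G) = (-4 + G)/(-5 + G) (K(G) = (G - 4)/(G - 5) = (-4 + G)/(-5 + G))
n(x, O) = 1/(O + x)
√((12426 + n(H, K(7))) + 41547) = √((12426 + 1/((-4 + 7)/(-5 + 7) - 41)) + 41547) = √((12426 + 1/(3/2 - 41)) + 41547) = √((12426 + 1/(-79/2)) + 41547) = √((12426 - 2/79) + 41547) = √(981652/79 + 41547) = √(4263865/79) = √336845335/79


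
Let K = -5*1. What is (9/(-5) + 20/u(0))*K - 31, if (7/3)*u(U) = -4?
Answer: 109/3 ≈ 36.333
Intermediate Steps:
u(U) = -12/7 (u(U) = (3/7)*(-4) = -12/7)
K = -5
(9/(-5) + 20/u(0))*K - 31 = (9/(-5) + 20/(-12/7))*(-5) - 31 = (9*(-⅕) + 20*(-7/12))*(-5) - 31 = (-9/5 - 35/3)*(-5) - 31 = -202/15*(-5) - 31 = 202/3 - 31 = 109/3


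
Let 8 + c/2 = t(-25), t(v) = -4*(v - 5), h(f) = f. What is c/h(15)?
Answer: 224/15 ≈ 14.933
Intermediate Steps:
t(v) = 20 - 4*v (t(v) = -4*(-5 + v) = 20 - 4*v)
c = 224 (c = -16 + 2*(20 - 4*(-25)) = -16 + 2*(20 + 100) = -16 + 2*120 = -16 + 240 = 224)
c/h(15) = 224/15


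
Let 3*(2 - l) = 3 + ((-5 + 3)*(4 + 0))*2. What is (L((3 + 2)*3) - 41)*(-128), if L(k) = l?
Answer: 13312/3 ≈ 4437.3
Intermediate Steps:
l = 19/3 (l = 2 - (3 + ((-5 + 3)*(4 + 0))*2)/3 = 2 - (3 - 2*4*2)/3 = 2 - (3 - 8*2)/3 = 2 - (3 - 16)/3 = 2 - 1/3*(-13) = 2 + 13/3 = 19/3 ≈ 6.3333)
L(k) = 19/3
(L((3 + 2)*3) - 41)*(-128) = (19/3 - 41)*(-128) = -104/3*(-128) = 13312/3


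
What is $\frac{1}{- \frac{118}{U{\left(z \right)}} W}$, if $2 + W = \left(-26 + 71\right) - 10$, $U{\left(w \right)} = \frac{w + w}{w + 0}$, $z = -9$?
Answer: $- \frac{1}{1947} \approx -0.00051361$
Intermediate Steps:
$U{\left(w \right)} = 2$ ($U{\left(w \right)} = \frac{2 w}{w} = 2$)
$W = 33$ ($W = -2 + \left(\left(-26 + 71\right) - 10\right) = -2 + \left(45 - 10\right) = -2 + 35 = 33$)
$\frac{1}{- \frac{118}{U{\left(z \right)}} W} = \frac{1}{- \frac{118}{2} \cdot 33} = \frac{1}{\left(-118\right) \frac{1}{2} \cdot 33} = \frac{1}{\left(-59\right) 33} = \frac{1}{-1947} = - \frac{1}{1947}$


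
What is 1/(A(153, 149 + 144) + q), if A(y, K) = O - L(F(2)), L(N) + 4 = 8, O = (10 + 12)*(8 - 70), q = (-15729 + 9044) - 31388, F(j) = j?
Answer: -1/39441 ≈ -2.5354e-5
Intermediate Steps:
q = -38073 (q = -6685 - 31388 = -38073)
O = -1364 (O = 22*(-62) = -1364)
L(N) = 4 (L(N) = -4 + 8 = 4)
A(y, K) = -1368 (A(y, K) = -1364 - 1*4 = -1364 - 4 = -1368)
1/(A(153, 149 + 144) + q) = 1/(-1368 - 38073) = 1/(-39441) = -1/39441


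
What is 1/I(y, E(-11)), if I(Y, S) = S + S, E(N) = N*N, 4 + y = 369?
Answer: 1/242 ≈ 0.0041322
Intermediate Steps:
y = 365 (y = -4 + 369 = 365)
E(N) = N²
I(Y, S) = 2*S
1/I(y, E(-11)) = 1/(2*(-11)²) = 1/(2*121) = 1/242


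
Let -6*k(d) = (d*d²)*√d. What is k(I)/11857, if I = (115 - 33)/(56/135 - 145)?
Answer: 678286021500*I*√24008370/1721095924226189430097 ≈ 1.931e-6*I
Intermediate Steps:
I = -11070/19519 (I = 82/(56*(1/135) - 145) = 82/(56/135 - 145) = 82/(-19519/135) = 82*(-135/19519) = -11070/19519 ≈ -0.56714)
k(d) = -d^(7/2)/6 (k(d) = -d*d²*√d/6 = -d³*√d/6 = -d^(7/2)/6)
k(I)/11857 = -(-678286021500)*I*√24008370/145154417156632321/11857 = -(-678286021500)*I*√24008370/145154417156632321*(1/11857) = (678286021500*I*√24008370/145154417156632321)*(1/11857) = 678286021500*I*√24008370/1721095924226189430097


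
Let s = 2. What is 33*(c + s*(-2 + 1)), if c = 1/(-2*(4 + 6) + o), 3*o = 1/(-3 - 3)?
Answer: -24420/361 ≈ -67.645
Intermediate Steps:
o = -1/18 (o = 1/(3*(-3 - 3)) = (⅓)/(-6) = (⅓)*(-⅙) = -1/18 ≈ -0.055556)
c = -18/361 (c = 1/(-2*(4 + 6) - 1/18) = 1/(-2*10 - 1/18) = 1/(-20 - 1/18) = 1/(-361/18) = -18/361 ≈ -0.049861)
33*(c + s*(-2 + 1)) = 33*(-18/361 + 2*(-2 + 1)) = 33*(-18/361 + 2*(-1)) = 33*(-18/361 - 2) = 33*(-740/361) = -24420/361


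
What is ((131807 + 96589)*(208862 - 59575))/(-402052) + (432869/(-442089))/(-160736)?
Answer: -86531716447917802765/1020345047739936 ≈ -84806.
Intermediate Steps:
((131807 + 96589)*(208862 - 59575))/(-402052) + (432869/(-442089))/(-160736) = (228396*149287)*(-1/402052) + (432869*(-1/442089))*(-1/160736) = 34096553652*(-1/402052) - 432869/442089*(-1/160736) = -1217734059/14359 + 432869/71059617504 = -86531716447917802765/1020345047739936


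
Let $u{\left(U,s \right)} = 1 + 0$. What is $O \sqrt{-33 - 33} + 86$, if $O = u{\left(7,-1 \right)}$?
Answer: $86 + i \sqrt{66} \approx 86.0 + 8.124 i$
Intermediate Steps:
$u{\left(U,s \right)} = 1$
$O = 1$
$O \sqrt{-33 - 33} + 86 = 1 \sqrt{-33 - 33} + 86 = 1 \sqrt{-66} + 86 = 1 i \sqrt{66} + 86 = i \sqrt{66} + 86 = 86 + i \sqrt{66}$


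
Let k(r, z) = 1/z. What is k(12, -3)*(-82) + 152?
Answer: 538/3 ≈ 179.33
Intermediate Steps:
k(12, -3)*(-82) + 152 = -82/(-3) + 152 = -1/3*(-82) + 152 = 82/3 + 152 = 538/3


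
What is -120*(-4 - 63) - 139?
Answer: 7901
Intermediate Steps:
-120*(-4 - 63) - 139 = -120*(-67) - 139 = 8040 - 139 = 7901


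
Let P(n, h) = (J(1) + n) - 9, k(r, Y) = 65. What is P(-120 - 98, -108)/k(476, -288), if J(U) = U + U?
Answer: -45/13 ≈ -3.4615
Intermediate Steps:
J(U) = 2*U
P(n, h) = -7 + n (P(n, h) = (2*1 + n) - 9 = (2 + n) - 9 = -7 + n)
P(-120 - 98, -108)/k(476, -288) = (-7 + (-120 - 98))/65 = (-7 - 218)*(1/65) = -225*1/65 = -45/13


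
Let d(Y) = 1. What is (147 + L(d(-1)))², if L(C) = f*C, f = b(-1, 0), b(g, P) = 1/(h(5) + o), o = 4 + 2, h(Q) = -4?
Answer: 87025/4 ≈ 21756.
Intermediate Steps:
o = 6
b(g, P) = ½ (b(g, P) = 1/(-4 + 6) = 1/2 = ½)
f = ½ ≈ 0.50000
L(C) = C/2
(147 + L(d(-1)))² = (147 + (½)*1)² = (147 + ½)² = (295/2)² = 87025/4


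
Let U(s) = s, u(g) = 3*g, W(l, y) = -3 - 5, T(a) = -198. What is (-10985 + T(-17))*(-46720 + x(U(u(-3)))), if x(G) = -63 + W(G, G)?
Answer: 523263753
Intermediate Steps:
W(l, y) = -8
x(G) = -71 (x(G) = -63 - 8 = -71)
(-10985 + T(-17))*(-46720 + x(U(u(-3)))) = (-10985 - 198)*(-46720 - 71) = -11183*(-46791) = 523263753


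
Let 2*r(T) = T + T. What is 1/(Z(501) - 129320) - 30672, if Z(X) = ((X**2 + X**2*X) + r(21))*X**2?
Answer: -970055956532338415/31626759146203 ≈ -30672.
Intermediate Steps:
r(T) = T (r(T) = (T + T)/2 = (2*T)/2 = T)
Z(X) = X**2*(21 + X**2 + X**3) (Z(X) = ((X**2 + X**2*X) + 21)*X**2 = ((X**2 + X**3) + 21)*X**2 = (21 + X**2 + X**3)*X**2 = X**2*(21 + X**2 + X**3))
1/(Z(501) - 129320) - 30672 = 1/(501**2*(21 + 501**2 + 501**3) - 129320) - 30672 = 1/(251001*(21 + 251001 + 125751501) - 129320) - 30672 = 1/(251001*126002523 - 129320) - 30672 = 1/(31626759275523 - 129320) - 30672 = 1/31626759146203 - 30672 = -970055956532338415/31626759146203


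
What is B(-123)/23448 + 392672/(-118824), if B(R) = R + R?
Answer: -192429245/58045524 ≈ -3.3151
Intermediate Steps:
B(R) = 2*R
B(-123)/23448 + 392672/(-118824) = (2*(-123))/23448 + 392672/(-118824) = -246*1/23448 + 392672*(-1/118824) = -41/3908 - 49084/14853 = -192429245/58045524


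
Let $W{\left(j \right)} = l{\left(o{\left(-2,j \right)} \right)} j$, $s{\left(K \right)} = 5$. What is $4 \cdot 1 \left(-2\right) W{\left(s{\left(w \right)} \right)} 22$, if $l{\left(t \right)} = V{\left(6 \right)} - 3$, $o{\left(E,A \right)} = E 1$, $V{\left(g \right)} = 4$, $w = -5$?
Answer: $-880$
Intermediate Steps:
$o{\left(E,A \right)} = E$
$l{\left(t \right)} = 1$ ($l{\left(t \right)} = 4 - 3 = 1$)
$W{\left(j \right)} = j$ ($W{\left(j \right)} = 1 j = j$)
$4 \cdot 1 \left(-2\right) W{\left(s{\left(w \right)} \right)} 22 = 4 \cdot 1 \left(-2\right) 5 \cdot 22 = 4 \left(-2\right) 5 \cdot 22 = \left(-8\right) 5 \cdot 22 = \left(-40\right) 22 = -880$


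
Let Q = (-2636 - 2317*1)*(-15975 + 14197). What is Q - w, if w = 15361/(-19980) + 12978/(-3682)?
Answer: 46275543558563/5254740 ≈ 8.8064e+6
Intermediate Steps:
Q = 8806434 (Q = (-2636 - 2317)*(-1778) = -4953*(-1778) = 8806434)
w = -22561403/5254740 (w = 15361*(-1/19980) + 12978*(-1/3682) = -15361/19980 - 927/263 = -22561403/5254740 ≈ -4.2935)
Q - w = 8806434 - 1*(-22561403/5254740) = 8806434 + 22561403/5254740 = 46275543558563/5254740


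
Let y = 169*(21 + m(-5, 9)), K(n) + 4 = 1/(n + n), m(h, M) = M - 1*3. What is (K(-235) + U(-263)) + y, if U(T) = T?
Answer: 2019119/470 ≈ 4296.0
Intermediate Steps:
m(h, M) = -3 + M (m(h, M) = M - 3 = -3 + M)
K(n) = -4 + 1/(2*n) (K(n) = -4 + 1/(n + n) = -4 + 1/(2*n))
y = 4563 (y = 169*(21 + (-3 + 9)) = 169*(21 + 6) = 169*27 = 4563)
(K(-235) + U(-263)) + y = ((-4 + (½)/(-235)) - 263) + 4563 = ((-4 + (½)*(-1/235)) - 263) + 4563 = ((-4 - 1/470) - 263) + 4563 = (-1881/470 - 263) + 4563 = -125491/470 + 4563 = 2019119/470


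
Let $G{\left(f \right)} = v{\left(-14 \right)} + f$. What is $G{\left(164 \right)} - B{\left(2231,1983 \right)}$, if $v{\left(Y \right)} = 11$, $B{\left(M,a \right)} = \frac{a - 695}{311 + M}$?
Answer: $\frac{221781}{1271} \approx 174.49$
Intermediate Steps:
$B{\left(M,a \right)} = \frac{-695 + a}{311 + M}$
$G{\left(f \right)} = 11 + f$
$G{\left(164 \right)} - B{\left(2231,1983 \right)} = \left(11 + 164\right) - \frac{-695 + 1983}{311 + 2231} = 175 - \frac{1}{2542} \cdot 1288 = 175 - \frac{644}{1271} = \frac{221781}{1271}$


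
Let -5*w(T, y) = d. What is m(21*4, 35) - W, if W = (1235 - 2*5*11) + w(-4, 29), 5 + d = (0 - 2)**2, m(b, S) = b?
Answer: -5206/5 ≈ -1041.2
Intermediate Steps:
d = -1 (d = -5 + (0 - 2)**2 = -5 + (-2)**2 = -5 + 4 = -1)
w(T, y) = 1/5 (w(T, y) = -1/5*(-1) = 1/5)
W = 5626/5 (W = (1235 - 2*5*11) + 1/5 = (1235 - 10*11) + 1/5 = (1235 - 110) + 1/5 = 1125 + 1/5 = 5626/5 ≈ 1125.2)
m(21*4, 35) - W = 21*4 - 1*5626/5 = 84 - 5626/5 = -5206/5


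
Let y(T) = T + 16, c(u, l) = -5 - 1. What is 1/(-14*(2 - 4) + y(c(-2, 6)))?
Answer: 1/38 ≈ 0.026316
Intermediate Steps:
c(u, l) = -6
y(T) = 16 + T
1/(-14*(2 - 4) + y(c(-2, 6))) = 1/(-14*(2 - 4) + (16 - 6)) = 1/(-14*(-2) + 10) = 1/(28 + 10) = 1/38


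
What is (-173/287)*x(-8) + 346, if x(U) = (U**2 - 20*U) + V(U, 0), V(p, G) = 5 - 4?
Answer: 60377/287 ≈ 210.37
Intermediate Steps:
V(p, G) = 1
x(U) = 1 + U**2 - 20*U (x(U) = (U**2 - 20*U) + 1 = 1 + U**2 - 20*U)
(-173/287)*x(-8) + 346 = (-173/287)*(1 + (-8)**2 - 20*(-8)) + 346 = (-173*1/287)*(1 + 64 + 160) + 346 = -173/287*225 + 346 = -38925/287 + 346 = 60377/287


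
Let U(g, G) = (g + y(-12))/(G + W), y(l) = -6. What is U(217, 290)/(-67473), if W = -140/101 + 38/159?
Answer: -1129483/104328731808 ≈ -1.0826e-5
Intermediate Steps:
W = -18422/16059 (W = -140*1/101 + 38*(1/159) = -140/101 + 38/159 = -18422/16059 ≈ -1.1471)
U(g, G) = (-6 + g)/(-18422/16059 + G) (U(g, G) = (g - 6)/(G - 18422/16059) = (-6 + g)/(-18422/16059 + G))
U(217, 290)/(-67473) = (16059*(-6 + 217)/(-18422 + 16059*290))/(-67473) = (16059*211/(-18422 + 4657110))*(-1/67473) = (16059*211/4638688)*(-1/67473) = (16059*(1/4638688)*211)*(-1/67473) = (3388449/4638688)*(-1/67473) = -1129483/104328731808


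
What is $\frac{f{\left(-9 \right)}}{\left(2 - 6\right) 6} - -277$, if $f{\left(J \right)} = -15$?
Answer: $\frac{2221}{8} \approx 277.63$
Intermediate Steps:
$\frac{f{\left(-9 \right)}}{\left(2 - 6\right) 6} - -277 = - \frac{15}{\left(2 - 6\right) 6} - -277 = - \frac{15}{\left(-4\right) 6} + 277 = - \frac{15}{-24} + 277 = \left(-15\right) \left(- \frac{1}{24}\right) + 277 = \frac{5}{8} + 277 = \frac{2221}{8}$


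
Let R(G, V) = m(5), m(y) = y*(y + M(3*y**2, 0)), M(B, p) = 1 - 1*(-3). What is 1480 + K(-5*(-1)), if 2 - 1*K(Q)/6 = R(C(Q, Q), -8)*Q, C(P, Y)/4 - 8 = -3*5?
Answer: 142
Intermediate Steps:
M(B, p) = 4 (M(B, p) = 1 + 3 = 4)
C(P, Y) = -28 (C(P, Y) = 32 + 4*(-3*5) = 32 + 4*(-15) = 32 - 60 = -28)
m(y) = y*(4 + y) (m(y) = y*(y + 4) = y*(4 + y))
R(G, V) = 45 (R(G, V) = 5*(4 + 5) = 5*9 = 45)
K(Q) = 12 - 270*Q
1480 + K(-5*(-1)) = 1480 + (12 - (-1350)*(-1)) = 1480 + (12 - 270*5) = 1480 + (12 - 1350) = 1480 - 1338 = 142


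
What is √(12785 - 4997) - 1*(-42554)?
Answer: 42554 + 2*√1947 ≈ 42642.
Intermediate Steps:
√(12785 - 4997) - 1*(-42554) = √7788 + 42554 = 2*√1947 + 42554 = 42554 + 2*√1947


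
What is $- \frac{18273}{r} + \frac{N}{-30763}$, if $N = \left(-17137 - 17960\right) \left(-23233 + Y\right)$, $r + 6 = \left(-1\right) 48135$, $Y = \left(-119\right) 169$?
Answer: $- \frac{24411220995863}{493653861} \approx -49450.0$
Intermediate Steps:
$Y = -20111$
$r = -48141$ ($r = -6 - 48135 = -48141$)
$N = 1521244368$ ($N = \left(-17137 - 17960\right) \left(-23233 - 20111\right) = \left(-35097\right) \left(-43344\right) = 1521244368$)
$- \frac{18273}{r} + \frac{N}{-30763} = - \frac{18273}{-48141} + \frac{1521244368}{-30763} = \left(-18273\right) \left(- \frac{1}{48141}\right) + 1521244368 \left(- \frac{1}{30763}\right) = \frac{6091}{16047} - \frac{1521244368}{30763} = - \frac{24411220995863}{493653861}$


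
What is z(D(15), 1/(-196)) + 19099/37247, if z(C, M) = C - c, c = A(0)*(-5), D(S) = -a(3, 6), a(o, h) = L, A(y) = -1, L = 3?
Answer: -278877/37247 ≈ -7.4872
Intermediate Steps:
a(o, h) = 3
D(S) = -3 (D(S) = -1*3 = -3)
c = 5 (c = -1*(-5) = 5)
z(C, M) = -5 + C (z(C, M) = C - 1*5 = C - 5 = -5 + C)
z(D(15), 1/(-196)) + 19099/37247 = (-5 - 3) + 19099/37247 = -8 + 19099*(1/37247) = -8 + 19099/37247 = -278877/37247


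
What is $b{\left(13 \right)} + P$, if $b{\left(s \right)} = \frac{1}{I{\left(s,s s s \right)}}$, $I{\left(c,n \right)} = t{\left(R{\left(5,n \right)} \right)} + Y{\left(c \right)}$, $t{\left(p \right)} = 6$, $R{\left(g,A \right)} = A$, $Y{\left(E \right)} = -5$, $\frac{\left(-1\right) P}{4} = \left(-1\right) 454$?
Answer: $1817$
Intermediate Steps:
$P = 1816$ ($P = - 4 \left(\left(-1\right) 454\right) = \left(-4\right) \left(-454\right) = 1816$)
$I{\left(c,n \right)} = 1$ ($I{\left(c,n \right)} = 6 - 5 = 1$)
$b{\left(s \right)} = 1$ ($b{\left(s \right)} = 1^{-1} = 1$)
$b{\left(13 \right)} + P = 1 + 1816 = 1817$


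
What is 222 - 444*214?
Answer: -94794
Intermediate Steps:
222 - 444*214 = 222 - 95016 = -94794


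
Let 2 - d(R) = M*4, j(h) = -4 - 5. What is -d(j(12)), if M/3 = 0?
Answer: -2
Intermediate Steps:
M = 0 (M = 3*0 = 0)
j(h) = -9
d(R) = 2 (d(R) = 2 - 0*4 = 2 - 1*0 = 2 + 0 = 2)
-d(j(12)) = -1*2 = -2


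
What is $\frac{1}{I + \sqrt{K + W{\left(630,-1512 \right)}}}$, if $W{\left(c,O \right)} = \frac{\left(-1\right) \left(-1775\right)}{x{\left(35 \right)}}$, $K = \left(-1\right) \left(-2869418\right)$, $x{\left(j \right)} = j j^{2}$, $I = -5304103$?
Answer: $- \frac{9096536645}{48248962387302494} - \frac{21 \sqrt{19137424215}}{48248962387302494} \approx -1.8859 \cdot 10^{-7}$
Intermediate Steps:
$x{\left(j \right)} = j^{3}$
$K = 2869418$
$W{\left(c,O \right)} = \frac{71}{1715}$ ($W{\left(c,O \right)} = \frac{\left(-1\right) \left(-1775\right)}{35^{3}} = \frac{1775}{42875} = 1775 \cdot \frac{1}{42875} = \frac{71}{1715}$)
$\frac{1}{I + \sqrt{K + W{\left(630,-1512 \right)}}} = \frac{1}{-5304103 + \sqrt{2869418 + \frac{71}{1715}}} = \frac{1}{-5304103 + \sqrt{\frac{4921051941}{1715}}} = \frac{1}{-5304103 + \frac{3 \sqrt{19137424215}}{245}}$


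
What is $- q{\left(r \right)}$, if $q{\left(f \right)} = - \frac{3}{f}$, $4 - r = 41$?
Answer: $- \frac{3}{37} \approx -0.081081$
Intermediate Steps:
$r = -37$ ($r = 4 - 41 = -37$)
$- q{\left(r \right)} = - \frac{-3}{-37} = - \frac{\left(-3\right) \left(-1\right)}{37} = \left(-1\right) \frac{3}{37} = - \frac{3}{37}$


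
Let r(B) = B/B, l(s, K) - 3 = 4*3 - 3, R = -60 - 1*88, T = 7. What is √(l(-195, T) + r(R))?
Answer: √13 ≈ 3.6056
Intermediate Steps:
R = -148 (R = -60 - 88 = -148)
l(s, K) = 12 (l(s, K) = 3 + (4*3 - 3) = 3 + (12 - 3) = 3 + 9 = 12)
r(B) = 1
√(l(-195, T) + r(R)) = √(12 + 1) = √13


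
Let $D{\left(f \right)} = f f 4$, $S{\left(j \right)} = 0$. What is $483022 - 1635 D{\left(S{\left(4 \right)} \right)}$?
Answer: $483022$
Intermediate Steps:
$D{\left(f \right)} = 4 f^{2}$ ($D{\left(f \right)} = f^{2} \cdot 4 = 4 f^{2}$)
$483022 - 1635 D{\left(S{\left(4 \right)} \right)} = 483022 - 1635 \cdot 4 \cdot 0^{2} = 483022 - 1635 \cdot 4 \cdot 0 = 483022 - 0 = 483022 + 0 = 483022$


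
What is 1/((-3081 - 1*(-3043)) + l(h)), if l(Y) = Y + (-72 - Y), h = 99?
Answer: -1/110 ≈ -0.0090909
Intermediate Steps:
l(Y) = -72
1/((-3081 - 1*(-3043)) + l(h)) = 1/((-3081 - 1*(-3043)) - 72) = 1/((-3081 + 3043) - 72) = 1/(-38 - 72) = 1/(-110) = -1/110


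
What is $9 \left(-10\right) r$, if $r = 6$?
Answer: $-540$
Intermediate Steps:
$9 \left(-10\right) r = 9 \left(-10\right) 6 = \left(-90\right) 6 = -540$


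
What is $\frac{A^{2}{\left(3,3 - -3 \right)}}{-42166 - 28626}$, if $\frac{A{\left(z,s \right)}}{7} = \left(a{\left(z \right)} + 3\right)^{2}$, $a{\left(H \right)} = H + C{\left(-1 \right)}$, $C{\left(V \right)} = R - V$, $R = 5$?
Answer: $- \frac{127008}{8849} \approx -14.353$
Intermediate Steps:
$C{\left(V \right)} = 5 - V$
$a{\left(H \right)} = 6 + H$ ($a{\left(H \right)} = H + \left(5 - -1\right) = H + \left(5 + 1\right) = H + 6 = 6 + H$)
$A{\left(z,s \right)} = 7 \left(9 + z\right)^{2}$ ($A{\left(z,s \right)} = 7 \left(\left(6 + z\right) + 3\right)^{2} = 7 \left(9 + z\right)^{2}$)
$\frac{A^{2}{\left(3,3 - -3 \right)}}{-42166 - 28626} = \frac{\left(7 \left(9 + 3\right)^{2}\right)^{2}}{-42166 - 28626} = \frac{\left(7 \cdot 12^{2}\right)^{2}}{-42166 - 28626} = \frac{\left(7 \cdot 144\right)^{2}}{-70792} = 1008^{2} \left(- \frac{1}{70792}\right) = 1016064 \left(- \frac{1}{70792}\right) = - \frac{127008}{8849}$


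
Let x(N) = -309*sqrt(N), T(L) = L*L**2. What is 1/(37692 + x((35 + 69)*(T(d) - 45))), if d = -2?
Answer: 1047/54082726 + 103*I*sqrt(1378)/324496356 ≈ 1.9359e-5 + 1.1783e-5*I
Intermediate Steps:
T(L) = L**3
1/(37692 + x((35 + 69)*(T(d) - 45))) = 1/(37692 - 309*sqrt(35 + 69)*sqrt((-2)**3 - 45)) = 1/(37692 - 309*2*sqrt(26)*sqrt(-8 - 45)) = 1/(37692 - 309*2*I*sqrt(1378)) = 1/(37692 - 618*I*sqrt(1378))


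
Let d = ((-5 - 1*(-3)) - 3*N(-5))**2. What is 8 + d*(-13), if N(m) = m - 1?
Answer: -3320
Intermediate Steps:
N(m) = -1 + m
d = 256 (d = ((-5 - 1*(-3)) - 3*(-1 - 5))**2 = ((-5 + 3) - 3*(-6))**2 = (-2 + 18)**2 = 16**2 = 256)
8 + d*(-13) = 8 + 256*(-13) = 8 - 3328 = -3320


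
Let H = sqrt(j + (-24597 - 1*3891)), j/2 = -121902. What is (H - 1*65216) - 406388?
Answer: -471604 + 2*I*sqrt(68073) ≈ -4.716e+5 + 521.82*I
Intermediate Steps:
j = -243804 (j = 2*(-121902) = -243804)
H = 2*I*sqrt(68073) (H = sqrt(-243804 + (-24597 - 1*3891)) = sqrt(-243804 + (-24597 - 3891)) = sqrt(-243804 - 28488) = sqrt(-272292) = 2*I*sqrt(68073) ≈ 521.82*I)
(H - 1*65216) - 406388 = (2*I*sqrt(68073) - 1*65216) - 406388 = (2*I*sqrt(68073) - 65216) - 406388 = (-65216 + 2*I*sqrt(68073)) - 406388 = -471604 + 2*I*sqrt(68073)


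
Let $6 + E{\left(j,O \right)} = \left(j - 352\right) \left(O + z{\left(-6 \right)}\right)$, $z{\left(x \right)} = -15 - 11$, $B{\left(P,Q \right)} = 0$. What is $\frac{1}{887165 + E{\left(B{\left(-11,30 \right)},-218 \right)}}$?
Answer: $\frac{1}{973047} \approx 1.0277 \cdot 10^{-6}$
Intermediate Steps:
$z{\left(x \right)} = -26$
$E{\left(j,O \right)} = -6 + \left(-352 + j\right) \left(-26 + O\right)$ ($E{\left(j,O \right)} = -6 + \left(j - 352\right) \left(O - 26\right) = -6 + \left(-352 + j\right) \left(-26 + O\right)$)
$\frac{1}{887165 + E{\left(B{\left(-11,30 \right)},-218 \right)}} = \frac{1}{887165 - -85882} = \frac{1}{887165 + \left(9146 + 76736 + 0 + 0\right)} = \frac{1}{887165 + 85882} = \frac{1}{973047}$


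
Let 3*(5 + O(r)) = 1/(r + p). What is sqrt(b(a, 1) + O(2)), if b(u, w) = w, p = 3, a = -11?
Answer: I*sqrt(885)/15 ≈ 1.9833*I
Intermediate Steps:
O(r) = -5 + 1/(3*(3 + r)) (O(r) = -5 + 1/(3*(r + 3)) = -5 + 1/(3*(3 + r)))
sqrt(b(a, 1) + O(2)) = sqrt(1 + (-44 - 15*2)/(3*(3 + 2))) = sqrt(1 + (1/3)*(-44 - 30)/5) = sqrt(1 + (1/3)*(1/5)*(-74)) = sqrt(1 - 74/15) = sqrt(-59/15) = I*sqrt(885)/15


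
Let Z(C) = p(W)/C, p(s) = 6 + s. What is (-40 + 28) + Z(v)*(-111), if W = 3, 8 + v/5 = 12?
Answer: -1239/20 ≈ -61.950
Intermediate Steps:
v = 20 (v = -40 + 5*12 = -40 + 60 = 20)
Z(C) = 9/C (Z(C) = (6 + 3)/C = 9/C)
(-40 + 28) + Z(v)*(-111) = (-40 + 28) + (9/20)*(-111) = -12 + (9*(1/20))*(-111) = -12 + (9/20)*(-111) = -12 - 999/20 = -1239/20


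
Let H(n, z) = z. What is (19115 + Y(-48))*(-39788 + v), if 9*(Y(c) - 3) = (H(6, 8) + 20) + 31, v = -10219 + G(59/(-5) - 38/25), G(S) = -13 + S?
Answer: -215294626793/225 ≈ -9.5686e+8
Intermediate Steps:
v = -256133/25 (v = -10219 + (-13 + (59/(-5) - 38/25)) = -10219 + (-13 + (59*(-⅕) - 38*1/25)) = -10219 + (-13 + (-59/5 - 38/25)) = -10219 + (-13 - 333/25) = -10219 - 658/25 = -256133/25 ≈ -10245.)
Y(c) = 86/9 (Y(c) = 3 + ((8 + 20) + 31)/9 = 3 + (28 + 31)/9 = 3 + (⅑)*59 = 3 + 59/9 = 86/9)
(19115 + Y(-48))*(-39788 + v) = (19115 + 86/9)*(-39788 - 256133/25) = (172121/9)*(-1250833/25) = -215294626793/225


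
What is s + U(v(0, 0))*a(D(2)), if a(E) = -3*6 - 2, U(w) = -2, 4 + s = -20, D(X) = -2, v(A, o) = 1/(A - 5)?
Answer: 16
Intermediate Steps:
v(A, o) = 1/(-5 + A)
s = -24 (s = -4 - 20 = -24)
a(E) = -20 (a(E) = -18 - 2 = -20)
s + U(v(0, 0))*a(D(2)) = -24 - 2*(-20) = -24 + 40 = 16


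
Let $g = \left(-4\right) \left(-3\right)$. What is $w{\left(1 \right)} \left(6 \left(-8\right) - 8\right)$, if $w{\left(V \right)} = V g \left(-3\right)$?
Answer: $2016$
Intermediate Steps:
$g = 12$
$w{\left(V \right)} = - 36 V$ ($w{\left(V \right)} = V 12 \left(-3\right) = 12 V \left(-3\right) = - 36 V$)
$w{\left(1 \right)} \left(6 \left(-8\right) - 8\right) = \left(-36\right) 1 \left(6 \left(-8\right) - 8\right) = - 36 \left(-48 - 8\right) = \left(-36\right) \left(-56\right) = 2016$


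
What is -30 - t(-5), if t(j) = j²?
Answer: -55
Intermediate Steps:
-30 - t(-5) = -30 - 1*(-5)² = -30 - 1*25 = -30 - 25 = -55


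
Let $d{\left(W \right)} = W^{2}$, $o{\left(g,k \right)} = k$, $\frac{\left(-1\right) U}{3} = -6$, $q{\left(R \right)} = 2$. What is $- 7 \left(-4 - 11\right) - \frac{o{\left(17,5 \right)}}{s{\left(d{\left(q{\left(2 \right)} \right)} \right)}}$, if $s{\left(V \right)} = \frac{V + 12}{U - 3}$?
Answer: $\frac{1605}{16} \approx 100.31$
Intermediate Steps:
$U = 18$ ($U = \left(-3\right) \left(-6\right) = 18$)
$s{\left(V \right)} = \frac{4}{5} + \frac{V}{15}$ ($s{\left(V \right)} = \frac{V + 12}{18 - 3} = \frac{12 + V}{15} = \left(12 + V\right) \frac{1}{15} = \frac{4}{5} + \frac{V}{15}$)
$- 7 \left(-4 - 11\right) - \frac{o{\left(17,5 \right)}}{s{\left(d{\left(q{\left(2 \right)} \right)} \right)}} = - 7 \left(-4 - 11\right) - \frac{5}{\frac{4}{5} + \frac{2^{2}}{15}} = \left(-7\right) \left(-15\right) - \frac{5}{\frac{4}{5} + \frac{1}{15} \cdot 4} = 105 - \frac{5}{\frac{4}{5} + \frac{4}{15}} = 105 - \frac{5}{\frac{16}{15}} = 105 - 5 \cdot \frac{15}{16} = 105 - \frac{75}{16} = \frac{1605}{16}$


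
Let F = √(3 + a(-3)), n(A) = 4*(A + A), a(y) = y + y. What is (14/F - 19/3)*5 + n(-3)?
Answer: -167/3 - 70*I*√3/3 ≈ -55.667 - 40.414*I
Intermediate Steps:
a(y) = 2*y
n(A) = 8*A (n(A) = 4*(2*A) = 8*A)
F = I*√3 (F = √(3 + 2*(-3)) = √(3 - 6) = √(-3) = I*√3 ≈ 1.732*I)
(14/F - 19/3)*5 + n(-3) = (14/((I*√3)) - 19/3)*5 + 8*(-3) = (14*(-I*√3/3) - 19*⅓)*5 - 24 = (-14*I*√3/3 - 19/3)*5 - 24 = (-19/3 - 14*I*√3/3)*5 - 24 = (-95/3 - 70*I*√3/3) - 24 = -167/3 - 70*I*√3/3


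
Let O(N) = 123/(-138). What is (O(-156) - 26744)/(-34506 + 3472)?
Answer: 1230265/1427564 ≈ 0.86179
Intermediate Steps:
O(N) = -41/46 (O(N) = 123*(-1/138) = -41/46)
(O(-156) - 26744)/(-34506 + 3472) = (-41/46 - 26744)/(-34506 + 3472) = -1230265/46/(-31034) = -1230265/46*(-1/31034) = 1230265/1427564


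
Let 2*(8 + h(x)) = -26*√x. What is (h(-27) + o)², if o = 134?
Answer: 11313 - 9828*I*√3 ≈ 11313.0 - 17023.0*I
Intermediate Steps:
h(x) = -8 - 13*√x (h(x) = -8 + (-26*√x)/2 = -8 - 13*√x)
(h(-27) + o)² = ((-8 - 39*I*√3) + 134)² = (126 - 39*I*√3)²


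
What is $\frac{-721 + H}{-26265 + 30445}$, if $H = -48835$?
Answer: $- \frac{12389}{1045} \approx -11.855$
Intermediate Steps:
$\frac{-721 + H}{-26265 + 30445} = \frac{-721 - 48835}{-26265 + 30445} = - \frac{49556}{4180} = \left(-49556\right) \frac{1}{4180} = - \frac{12389}{1045}$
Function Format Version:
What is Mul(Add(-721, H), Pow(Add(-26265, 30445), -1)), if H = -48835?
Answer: Rational(-12389, 1045) ≈ -11.855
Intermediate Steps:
Mul(Add(-721, H), Pow(Add(-26265, 30445), -1)) = Mul(Add(-721, -48835), Pow(Add(-26265, 30445), -1)) = Mul(-49556, Pow(4180, -1)) = Mul(-49556, Rational(1, 4180)) = Rational(-12389, 1045)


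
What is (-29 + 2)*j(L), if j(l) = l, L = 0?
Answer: 0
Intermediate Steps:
(-29 + 2)*j(L) = (-29 + 2)*0 = -27*0 = 0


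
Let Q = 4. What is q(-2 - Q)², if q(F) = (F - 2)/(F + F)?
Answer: 4/9 ≈ 0.44444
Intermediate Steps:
q(F) = (-2 + F)/(2*F) (q(F) = (-2 + F)/((2*F)) = (-2 + F)*(1/(2*F)) = (-2 + F)/(2*F))
q(-2 - Q)² = ((-2 + (-2 - 1*4))/(2*(-2 - 1*4)))² = ((-2 + (-2 - 4))/(2*(-2 - 4)))² = ((½)*(-2 - 6)/(-6))² = ((½)*(-⅙)*(-8))² = (⅔)² = 4/9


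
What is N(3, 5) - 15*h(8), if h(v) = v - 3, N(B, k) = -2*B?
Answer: -81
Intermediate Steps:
h(v) = -3 + v
N(3, 5) - 15*h(8) = -2*3 - 15*(-3 + 8) = -6 - 15*5 = -6 - 75 = -81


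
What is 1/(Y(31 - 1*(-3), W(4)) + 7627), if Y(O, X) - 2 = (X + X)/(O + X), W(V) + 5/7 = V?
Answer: 261/1991215 ≈ 0.00013108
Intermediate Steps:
W(V) = -5/7 + V
Y(O, X) = 2 + 2*X/(O + X) (Y(O, X) = 2 + (X + X)/(O + X) = 2 + (2*X)/(O + X) = 2 + 2*X/(O + X))
1/(Y(31 - 1*(-3), W(4)) + 7627) = 1/(2*((31 - 1*(-3)) + 2*(-5/7 + 4))/((31 - 1*(-3)) + (-5/7 + 4)) + 7627) = 1/(2*((31 + 3) + 2*(23/7))/((31 + 3) + 23/7) + 7627) = 1/(2*(34 + 46/7)/(34 + 23/7) + 7627) = 1/(2*(284/7)/(261/7) + 7627) = 1/(2*(7/261)*(284/7) + 7627) = 1/(568/261 + 7627) = 1/(1991215/261) = 261/1991215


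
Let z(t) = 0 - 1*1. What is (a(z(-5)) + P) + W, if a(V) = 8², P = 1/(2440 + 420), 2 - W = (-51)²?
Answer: -7250099/2860 ≈ -2535.0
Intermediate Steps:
z(t) = -1 (z(t) = 0 - 1 = -1)
W = -2599 (W = 2 - 1*(-51)² = 2 - 1*2601 = 2 - 2601 = -2599)
P = 1/2860 ≈ 0.00034965
a(V) = 64
(a(z(-5)) + P) + W = (64 + 1/2860) - 2599 = 183041/2860 - 2599 = -7250099/2860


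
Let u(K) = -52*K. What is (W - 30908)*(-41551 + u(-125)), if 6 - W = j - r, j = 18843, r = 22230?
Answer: 964428265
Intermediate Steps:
W = 3393 (W = 6 - (18843 - 1*22230) = 6 - (18843 - 22230) = 6 - 1*(-3387) = 6 + 3387 = 3393)
(W - 30908)*(-41551 + u(-125)) = (3393 - 30908)*(-41551 - 52*(-125)) = -27515*(-41551 + 6500) = -27515*(-35051) = 964428265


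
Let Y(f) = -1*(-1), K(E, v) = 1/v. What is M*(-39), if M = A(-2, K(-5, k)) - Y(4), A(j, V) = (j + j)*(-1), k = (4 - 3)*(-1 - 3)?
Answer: -117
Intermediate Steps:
k = -4 (k = 1*(-4) = -4)
Y(f) = 1
A(j, V) = -2*j (A(j, V) = (2*j)*(-1) = -2*j)
M = 3 (M = -2*(-2) - 1*1 = 4 - 1 = 3)
M*(-39) = 3*(-39) = -117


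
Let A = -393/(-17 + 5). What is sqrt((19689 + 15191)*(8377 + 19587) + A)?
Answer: sqrt(3901537411)/2 ≈ 31231.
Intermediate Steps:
A = 131/4 (A = -393/(-12) = -393*(-1/12) = 131/4 ≈ 32.750)
sqrt((19689 + 15191)*(8377 + 19587) + A) = sqrt((19689 + 15191)*(8377 + 19587) + 131/4) = sqrt(34880*27964 + 131/4) = sqrt(975384320 + 131/4) = sqrt(3901537411/4) = sqrt(3901537411)/2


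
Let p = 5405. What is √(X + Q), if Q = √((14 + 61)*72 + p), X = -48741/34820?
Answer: √(-424290405 + 303108100*√10805)/17410 ≈ 10.127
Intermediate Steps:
X = -48741/34820 (X = -48741*1/34820 = -48741/34820 ≈ -1.3998)
Q = √10805 (Q = √((14 + 61)*72 + 5405) = √(75*72 + 5405) = √(5400 + 5405) = √10805 ≈ 103.95)
√(X + Q) = √(-48741/34820 + √10805)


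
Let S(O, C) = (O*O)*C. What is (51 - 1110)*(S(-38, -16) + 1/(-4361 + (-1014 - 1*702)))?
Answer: 148686786531/6077 ≈ 2.4467e+7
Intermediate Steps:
S(O, C) = C*O² (S(O, C) = O²*C = C*O²)
(51 - 1110)*(S(-38, -16) + 1/(-4361 + (-1014 - 1*702))) = (51 - 1110)*(-16*(-38)² + 1/(-4361 + (-1014 - 1*702))) = -1059*(-16*1444 + 1/(-4361 + (-1014 - 702))) = -1059*(-23104 + 1/(-4361 - 1716)) = -1059*(-23104 + 1/(-6077)) = -1059*(-23104 - 1/6077) = -1059*(-140403009/6077) = 148686786531/6077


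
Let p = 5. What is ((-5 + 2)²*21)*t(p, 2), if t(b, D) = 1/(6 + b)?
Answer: 189/11 ≈ 17.182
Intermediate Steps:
((-5 + 2)²*21)*t(p, 2) = ((-5 + 2)²*21)/(6 + 5) = ((-3)²*21)/11 = (9*21)*(1/11) = 189*(1/11) = 189/11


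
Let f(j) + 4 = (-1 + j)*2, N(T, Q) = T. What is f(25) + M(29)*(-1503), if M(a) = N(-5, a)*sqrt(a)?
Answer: 44 + 7515*sqrt(29) ≈ 40514.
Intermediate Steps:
M(a) = -5*sqrt(a)
f(j) = -6 + 2*j (f(j) = -4 + (-1 + j)*2 = -4 + (-2 + 2*j) = -6 + 2*j)
f(25) + M(29)*(-1503) = (-6 + 2*25) - 5*sqrt(29)*(-1503) = (-6 + 50) + 7515*sqrt(29) = 44 + 7515*sqrt(29)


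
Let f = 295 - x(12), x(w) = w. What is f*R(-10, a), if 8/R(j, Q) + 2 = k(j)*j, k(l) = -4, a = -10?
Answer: 1132/19 ≈ 59.579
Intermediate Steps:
R(j, Q) = 8/(-2 - 4*j)
f = 283 (f = 295 - 1*12 = 295 - 12 = 283)
f*R(-10, a) = 283*(4/(-1 - 2*(-10))) = 283*(4/(-1 + 20)) = 283*(4/19) = 1132/19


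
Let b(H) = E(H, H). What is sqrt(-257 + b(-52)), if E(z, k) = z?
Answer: I*sqrt(309) ≈ 17.578*I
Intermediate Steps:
b(H) = H
sqrt(-257 + b(-52)) = sqrt(-257 - 52) = sqrt(-309) = I*sqrt(309)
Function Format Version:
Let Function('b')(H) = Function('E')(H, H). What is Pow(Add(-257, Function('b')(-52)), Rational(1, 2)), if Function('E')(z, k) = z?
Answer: Mul(I, Pow(309, Rational(1, 2))) ≈ Mul(17.578, I)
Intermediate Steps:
Function('b')(H) = H
Pow(Add(-257, Function('b')(-52)), Rational(1, 2)) = Pow(Add(-257, -52), Rational(1, 2)) = Pow(-309, Rational(1, 2)) = Mul(I, Pow(309, Rational(1, 2)))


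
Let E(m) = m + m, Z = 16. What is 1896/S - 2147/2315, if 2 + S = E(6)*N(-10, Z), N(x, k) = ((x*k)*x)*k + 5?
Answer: -327646843/355651135 ≈ -0.92126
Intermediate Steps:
N(x, k) = 5 + k**2*x**2 (N(x, k) = ((k*x)*x)*k + 5 = (k*x**2)*k + 5 = k**2*x**2 + 5 = 5 + k**2*x**2)
E(m) = 2*m
S = 307258 (S = -2 + (2*6)*(5 + 16**2*(-10)**2) = -2 + 12*(5 + 256*100) = -2 + 12*(5 + 25600) = -2 + 12*25605 = -2 + 307260 = 307258)
1896/S - 2147/2315 = 1896/307258 - 2147/2315 = 1896*(1/307258) - 2147*1/2315 = 948/153629 - 2147/2315 = -327646843/355651135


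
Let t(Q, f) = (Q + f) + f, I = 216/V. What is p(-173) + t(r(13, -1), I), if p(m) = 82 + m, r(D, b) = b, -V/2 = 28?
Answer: -698/7 ≈ -99.714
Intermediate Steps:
V = -56 (V = -2*28 = -56)
I = -27/7 (I = 216/(-56) = 216*(-1/56) = -27/7 ≈ -3.8571)
t(Q, f) = Q + 2*f
p(-173) + t(r(13, -1), I) = (82 - 173) + (-1 + 2*(-27/7)) = -91 + (-1 - 54/7) = -91 - 61/7 = -698/7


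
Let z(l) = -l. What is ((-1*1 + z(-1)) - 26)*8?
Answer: -208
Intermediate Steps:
((-1*1 + z(-1)) - 26)*8 = ((-1*1 - 1*(-1)) - 26)*8 = ((-1 + 1) - 26)*8 = (0 - 26)*8 = -26*8 = -208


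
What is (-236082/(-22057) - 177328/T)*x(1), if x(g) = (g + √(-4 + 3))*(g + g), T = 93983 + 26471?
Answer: 3503671076/189775277 + 3503671076*I/189775277 ≈ 18.462 + 18.462*I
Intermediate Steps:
T = 120454
x(g) = 2*g*(I + g) (x(g) = (g + √(-1))*(2*g) = (g + I)*(2*g) = (I + g)*(2*g) = 2*g*(I + g))
(-236082/(-22057) - 177328/T)*x(1) = (-236082/(-22057) - 177328/120454)*(2*1*(I + 1)) = (-236082*(-1/22057) - 177328*1/120454)*(2*1*(1 + I)) = (33726/3151 - 88664/60227)*(2 + 2*I) = 1751835538*(2 + 2*I)/189775277 = 3503671076/189775277 + 3503671076*I/189775277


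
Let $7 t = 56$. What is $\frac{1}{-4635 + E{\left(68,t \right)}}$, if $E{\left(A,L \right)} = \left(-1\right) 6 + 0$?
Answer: $- \frac{1}{4641} \approx -0.00021547$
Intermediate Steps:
$t = 8$ ($t = \frac{1}{7} \cdot 56 = 8$)
$E{\left(A,L \right)} = -6$ ($E{\left(A,L \right)} = -6 + 0 = -6$)
$\frac{1}{-4635 + E{\left(68,t \right)}} = \frac{1}{-4635 - 6} = \frac{1}{-4641} = - \frac{1}{4641}$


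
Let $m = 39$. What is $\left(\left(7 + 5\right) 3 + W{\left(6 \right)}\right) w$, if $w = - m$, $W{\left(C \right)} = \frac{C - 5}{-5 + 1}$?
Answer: $- \frac{5577}{4} \approx -1394.3$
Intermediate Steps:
$W{\left(C \right)} = \frac{5}{4} - \frac{C}{4}$ ($W{\left(C \right)} = \frac{-5 + C}{-4} = \left(-5 + C\right) \left(- \frac{1}{4}\right) = \frac{5}{4} - \frac{C}{4}$)
$w = -39$ ($w = \left(-1\right) 39 = -39$)
$\left(\left(7 + 5\right) 3 + W{\left(6 \right)}\right) w = \left(\left(7 + 5\right) 3 + \left(\frac{5}{4} - \frac{3}{2}\right)\right) \left(-39\right) = \left(12 \cdot 3 + \left(\frac{5}{4} - \frac{3}{2}\right)\right) \left(-39\right) = \left(36 - \frac{1}{4}\right) \left(-39\right) = \frac{143}{4} \left(-39\right) = - \frac{5577}{4}$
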